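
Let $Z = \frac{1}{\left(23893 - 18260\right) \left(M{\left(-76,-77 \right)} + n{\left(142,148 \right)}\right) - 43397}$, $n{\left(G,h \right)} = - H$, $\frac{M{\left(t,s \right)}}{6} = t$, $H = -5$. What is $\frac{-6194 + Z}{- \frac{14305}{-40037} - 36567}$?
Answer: $\frac{640774277290677}{3782848571375120} \approx 0.16939$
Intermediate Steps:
$M{\left(t,s \right)} = 6 t$
$n{\left(G,h \right)} = 5$ ($n{\left(G,h \right)} = \left(-1\right) \left(-5\right) = 5$)
$Z = - \frac{1}{2583880}$ ($Z = \frac{1}{\left(23893 - 18260\right) \left(6 \left(-76\right) + 5\right) - 43397} = \frac{1}{5633 \left(-456 + 5\right) - 43397} = \frac{1}{5633 \left(-451\right) - 43397} = \frac{1}{-2540483 - 43397} = \frac{1}{-2583880} = - \frac{1}{2583880} \approx -3.8702 \cdot 10^{-7}$)
$\frac{-6194 + Z}{- \frac{14305}{-40037} - 36567} = \frac{-6194 - \frac{1}{2583880}}{- \frac{14305}{-40037} - 36567} = - \frac{16004552721}{2583880 \left(\left(-14305\right) \left(- \frac{1}{40037}\right) - 36567\right)} = - \frac{16004552721}{2583880 \left(\frac{14305}{40037} - 36567\right)} = - \frac{16004552721}{2583880 \left(- \frac{1464018674}{40037}\right)} = \left(- \frac{16004552721}{2583880}\right) \left(- \frac{40037}{1464018674}\right) = \frac{640774277290677}{3782848571375120}$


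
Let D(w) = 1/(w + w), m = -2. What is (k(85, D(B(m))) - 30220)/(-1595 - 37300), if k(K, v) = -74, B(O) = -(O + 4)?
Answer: 10098/12965 ≈ 0.77887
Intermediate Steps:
B(O) = -4 - O (B(O) = -(4 + O) = -4 - O)
D(w) = 1/(2*w)
(k(85, D(B(m))) - 30220)/(-1595 - 37300) = (-74 - 30220)/(-1595 - 37300) = -30294/(-38895) = -30294*(-1/38895) = 10098/12965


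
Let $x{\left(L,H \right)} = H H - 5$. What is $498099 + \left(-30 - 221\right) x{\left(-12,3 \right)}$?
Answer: $497095$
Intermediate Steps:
$x{\left(L,H \right)} = -5 + H^{2}$ ($x{\left(L,H \right)} = H^{2} - 5 = -5 + H^{2}$)
$498099 + \left(-30 - 221\right) x{\left(-12,3 \right)} = 498099 + \left(-30 - 221\right) \left(-5 + 3^{2}\right) = 498099 - 251 \left(-5 + 9\right) = 498099 - 1004 = 497095$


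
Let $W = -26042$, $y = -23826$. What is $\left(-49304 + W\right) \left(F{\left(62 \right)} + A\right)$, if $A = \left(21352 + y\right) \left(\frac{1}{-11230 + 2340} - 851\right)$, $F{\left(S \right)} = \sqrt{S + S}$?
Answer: $- \frac{705117152503782}{4445} - 150692 \sqrt{31} \approx -1.5863 \cdot 10^{11}$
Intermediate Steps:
$F{\left(S \right)} = \sqrt{2} \sqrt{S}$ ($F{\left(S \right)} = \sqrt{2 S} = \sqrt{2} \sqrt{S}$)
$A = \frac{9358388667}{4445}$ ($A = \left(21352 - 23826\right) \left(\frac{1}{-11230 + 2340} - 851\right) = - 2474 \left(\frac{1}{-8890} - 851\right) = - 2474 \left(- \frac{1}{8890} - 851\right) = \left(-2474\right) \left(- \frac{7565391}{8890}\right) = \frac{9358388667}{4445} \approx 2.1054 \cdot 10^{6}$)
$\left(-49304 + W\right) \left(F{\left(62 \right)} + A\right) = \left(-49304 - 26042\right) \left(\sqrt{2} \sqrt{62} + \frac{9358388667}{4445}\right) = - 75346 \left(2 \sqrt{31} + \frac{9358388667}{4445}\right) = - 75346 \left(\frac{9358388667}{4445} + 2 \sqrt{31}\right) = - \frac{705117152503782}{4445} - 150692 \sqrt{31}$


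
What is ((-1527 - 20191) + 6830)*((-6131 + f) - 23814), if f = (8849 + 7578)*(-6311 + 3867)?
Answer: 598163111304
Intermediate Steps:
f = -40147588 (f = 16427*(-2444) = -40147588)
((-1527 - 20191) + 6830)*((-6131 + f) - 23814) = ((-1527 - 20191) + 6830)*((-6131 - 40147588) - 23814) = (-21718 + 6830)*(-40153719 - 23814) = -14888*(-40177533) = 598163111304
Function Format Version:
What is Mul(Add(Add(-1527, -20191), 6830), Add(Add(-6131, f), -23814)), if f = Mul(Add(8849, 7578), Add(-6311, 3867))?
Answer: 598163111304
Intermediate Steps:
f = -40147588 (f = Mul(16427, -2444) = -40147588)
Mul(Add(Add(-1527, -20191), 6830), Add(Add(-6131, f), -23814)) = Mul(Add(Add(-1527, -20191), 6830), Add(Add(-6131, -40147588), -23814)) = Mul(Add(-21718, 6830), Add(-40153719, -23814)) = Mul(-14888, -40177533) = 598163111304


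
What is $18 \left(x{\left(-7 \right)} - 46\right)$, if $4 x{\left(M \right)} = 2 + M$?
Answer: $- \frac{1701}{2} \approx -850.5$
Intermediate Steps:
$x{\left(M \right)} = \frac{1}{2} + \frac{M}{4}$ ($x{\left(M \right)} = \frac{2 + M}{4} = \frac{1}{2} + \frac{M}{4}$)
$18 \left(x{\left(-7 \right)} - 46\right) = 18 \left(\left(\frac{1}{2} + \frac{1}{4} \left(-7\right)\right) - 46\right) = 18 \left(\left(\frac{1}{2} - \frac{7}{4}\right) - 46\right) = 18 \left(- \frac{5}{4} - 46\right) = 18 \left(- \frac{189}{4}\right) = - \frac{1701}{2}$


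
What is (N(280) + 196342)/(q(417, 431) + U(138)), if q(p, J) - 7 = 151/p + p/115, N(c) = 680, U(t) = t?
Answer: 9448190010/7144729 ≈ 1322.4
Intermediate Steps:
q(p, J) = 7 + 151/p + p/115 (q(p, J) = 7 + (151/p + p/115) = 7 + 151/p + p/115)
(N(280) + 196342)/(q(417, 431) + U(138)) = (680 + 196342)/((7 + 151/417 + (1/115)*417) + 138) = 197022/((7 + 151*(1/417) + 417/115) + 138) = 197022/((7 + 151/417 + 417/115) + 138) = 197022/(526939/47955 + 138) = 197022/(7144729/47955) = 197022*(47955/7144729) = 9448190010/7144729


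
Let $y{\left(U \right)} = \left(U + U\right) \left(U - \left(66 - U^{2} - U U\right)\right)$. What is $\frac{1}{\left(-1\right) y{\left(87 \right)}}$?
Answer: $- \frac{1}{2637666} \approx -3.7912 \cdot 10^{-7}$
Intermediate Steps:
$y{\left(U \right)} = 2 U \left(-66 + U + 2 U^{2}\right)$ ($y{\left(U \right)} = 2 U \left(U + \left(\left(U^{2} + U^{2}\right) - 66\right)\right) = 2 U \left(U + \left(2 U^{2} - 66\right)\right) = 2 U \left(U + \left(-66 + 2 U^{2}\right)\right) = 2 U \left(-66 + U + 2 U^{2}\right)$)
$\frac{1}{\left(-1\right) y{\left(87 \right)}} = \frac{1}{\left(-1\right) 2 \cdot 87 \left(-66 + 87 + 2 \cdot 87^{2}\right)} = \frac{1}{\left(-1\right) 2 \cdot 87 \left(-66 + 87 + 2 \cdot 7569\right)} = \frac{1}{\left(-1\right) 2 \cdot 87 \left(-66 + 87 + 15138\right)} = \frac{1}{\left(-1\right) 2 \cdot 87 \cdot 15159} = \frac{1}{\left(-1\right) 2637666} = \frac{1}{-2637666} = - \frac{1}{2637666}$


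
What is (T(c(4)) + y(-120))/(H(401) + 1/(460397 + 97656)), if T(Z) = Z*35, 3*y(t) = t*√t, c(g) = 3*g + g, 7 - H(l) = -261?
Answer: 62501936/29911641 - 8928848*I*√30/29911641 ≈ 2.0896 - 1.635*I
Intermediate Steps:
H(l) = 268 (H(l) = 7 - 1*(-261) = 7 + 261 = 268)
c(g) = 4*g
y(t) = t^(3/2)/3 (y(t) = (t*√t)/3 = t^(3/2)/3)
T(Z) = 35*Z
(T(c(4)) + y(-120))/(H(401) + 1/(460397 + 97656)) = (35*(4*4) + (-120)^(3/2)/3)/(268 + 1/(460397 + 97656)) = (35*16 + (-240*I*√30)/3)/(268 + 1/558053) = (560 - 80*I*√30)/(268 + 1/558053) = (560 - 80*I*√30)/(149558205/558053) = (560 - 80*I*√30)*(558053/149558205) = 62501936/29911641 - 8928848*I*√30/29911641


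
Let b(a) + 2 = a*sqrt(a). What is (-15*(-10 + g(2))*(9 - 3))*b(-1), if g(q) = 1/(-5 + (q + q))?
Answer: -1980 - 990*I ≈ -1980.0 - 990.0*I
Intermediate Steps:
g(q) = 1/(-5 + 2*q)
b(a) = -2 + a**(3/2) (b(a) = -2 + a*sqrt(a) = -2 + a**(3/2))
(-15*(-10 + g(2))*(9 - 3))*b(-1) = (-15*(-10 + 1/(-5 + 2*2))*(9 - 3))*(-2 + (-1)**(3/2)) = (-15*(-10 + 1/(-5 + 4))*6)*(-2 - I) = (-15*(-10 + 1/(-1))*6)*(-2 - I) = (-15*(-10 - 1)*6)*(-2 - I) = (-(-165)*6)*(-2 - I) = (-15*(-66))*(-2 - I) = 990*(-2 - I) = -1980 - 990*I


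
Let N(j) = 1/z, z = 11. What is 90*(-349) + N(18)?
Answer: -345509/11 ≈ -31410.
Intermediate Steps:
N(j) = 1/11
90*(-349) + N(18) = 90*(-349) + 1/11 = -31410 + 1/11 = -345509/11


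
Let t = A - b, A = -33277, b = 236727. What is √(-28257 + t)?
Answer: I*√298261 ≈ 546.13*I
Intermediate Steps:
t = -270004 (t = -33277 - 1*236727 = -33277 - 236727 = -270004)
√(-28257 + t) = √(-28257 - 270004) = √(-298261) = I*√298261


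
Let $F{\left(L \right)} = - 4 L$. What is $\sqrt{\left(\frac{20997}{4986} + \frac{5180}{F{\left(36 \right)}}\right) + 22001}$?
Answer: $\frac{\sqrt{60684398527}}{1662} \approx 148.22$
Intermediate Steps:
$\sqrt{\left(\frac{20997}{4986} + \frac{5180}{F{\left(36 \right)}}\right) + 22001} = \sqrt{\left(\frac{20997}{4986} + \frac{5180}{\left(-4\right) 36}\right) + 22001} = \sqrt{\left(20997 \cdot \frac{1}{4986} + \frac{5180}{-144}\right) + 22001} = \sqrt{\left(\frac{2333}{554} + 5180 \left(- \frac{1}{144}\right)\right) + 22001} = \sqrt{\left(\frac{2333}{554} - \frac{1295}{36}\right) + 22001} = \sqrt{- \frac{316721}{9972} + 22001} = \sqrt{\frac{219077251}{9972}} = \frac{\sqrt{60684398527}}{1662}$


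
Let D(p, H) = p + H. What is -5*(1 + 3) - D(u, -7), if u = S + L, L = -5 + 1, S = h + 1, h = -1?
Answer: -9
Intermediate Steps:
S = 0 (S = -1 + 1 = 0)
L = -4
u = -4 (u = 0 - 4 = -4)
D(p, H) = H + p
-5*(1 + 3) - D(u, -7) = -5*(1 + 3) - (-7 - 4) = -5*4 - 1*(-11) = -20 + 11 = -9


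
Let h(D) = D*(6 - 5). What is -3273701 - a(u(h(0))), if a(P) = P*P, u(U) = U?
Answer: -3273701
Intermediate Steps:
h(D) = D (h(D) = D*1 = D)
a(P) = P²
-3273701 - a(u(h(0))) = -3273701 - 1*0² = -3273701 - 1*0 = -3273701 + 0 = -3273701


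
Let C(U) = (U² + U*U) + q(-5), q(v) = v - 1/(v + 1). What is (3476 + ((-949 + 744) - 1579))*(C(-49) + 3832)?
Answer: 14600691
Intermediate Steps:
q(v) = v - 1/(1 + v)
C(U) = -19/4 + 2*U² (C(U) = (U² + U*U) + (-1 - 5 + (-5)²)/(1 - 5) = (U² + U²) + (-1 - 5 + 25)/(-4) = 2*U² - ¼*19 = 2*U² - 19/4 = -19/4 + 2*U²)
(3476 + ((-949 + 744) - 1579))*(C(-49) + 3832) = (3476 + ((-949 + 744) - 1579))*((-19/4 + 2*(-49)²) + 3832) = (3476 + (-205 - 1579))*((-19/4 + 2*2401) + 3832) = (3476 - 1784)*((-19/4 + 4802) + 3832) = 1692*(19189/4 + 3832) = 1692*(34517/4) = 14600691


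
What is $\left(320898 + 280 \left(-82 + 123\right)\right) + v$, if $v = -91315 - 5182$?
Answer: $235881$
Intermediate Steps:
$v = -96497$ ($v = -91315 - 5182 = -96497$)
$\left(320898 + 280 \left(-82 + 123\right)\right) + v = \left(320898 + 280 \left(-82 + 123\right)\right) - 96497 = \left(320898 + 280 \cdot 41\right) - 96497 = \left(320898 + 11480\right) - 96497 = 332378 - 96497 = 235881$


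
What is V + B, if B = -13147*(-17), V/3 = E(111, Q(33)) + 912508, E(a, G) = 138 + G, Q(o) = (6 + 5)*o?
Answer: 2962526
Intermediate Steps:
Q(o) = 11*o
V = 2739027 (V = 3*((138 + 11*33) + 912508) = 3*((138 + 363) + 912508) = 3*(501 + 912508) = 3*913009 = 2739027)
B = 223499
V + B = 2739027 + 223499 = 2962526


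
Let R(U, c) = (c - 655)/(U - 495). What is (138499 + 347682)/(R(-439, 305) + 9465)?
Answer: 227046527/4420330 ≈ 51.364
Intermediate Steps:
R(U, c) = (-655 + c)/(-495 + U)
(138499 + 347682)/(R(-439, 305) + 9465) = (138499 + 347682)/((-655 + 305)/(-495 - 439) + 9465) = 486181/(-350/(-934) + 9465) = 486181/(-1/934*(-350) + 9465) = 486181/(175/467 + 9465) = 486181/(4420330/467) = 486181*(467/4420330) = 227046527/4420330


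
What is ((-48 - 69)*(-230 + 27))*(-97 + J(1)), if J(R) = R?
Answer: -2280096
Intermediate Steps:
((-48 - 69)*(-230 + 27))*(-97 + J(1)) = ((-48 - 69)*(-230 + 27))*(-97 + 1) = -117*(-203)*(-96) = 23751*(-96) = -2280096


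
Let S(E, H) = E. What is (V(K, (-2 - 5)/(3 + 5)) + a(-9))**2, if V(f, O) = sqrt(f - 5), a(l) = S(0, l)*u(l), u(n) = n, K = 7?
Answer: 2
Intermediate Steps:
a(l) = 0 (a(l) = 0*l = 0)
V(f, O) = sqrt(-5 + f)
(V(K, (-2 - 5)/(3 + 5)) + a(-9))**2 = (sqrt(-5 + 7) + 0)**2 = (sqrt(2) + 0)**2 = (sqrt(2))**2 = 2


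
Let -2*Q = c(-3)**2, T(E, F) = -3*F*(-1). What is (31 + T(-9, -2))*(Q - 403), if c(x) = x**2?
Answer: -22175/2 ≈ -11088.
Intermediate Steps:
T(E, F) = 3*F
Q = -81/2 (Q = -((-3)**2)**2/2 = -1/2*9**2 = -1/2*81 = -81/2 ≈ -40.500)
(31 + T(-9, -2))*(Q - 403) = (31 + 3*(-2))*(-81/2 - 403) = (31 - 6)*(-887/2) = 25*(-887/2) = -22175/2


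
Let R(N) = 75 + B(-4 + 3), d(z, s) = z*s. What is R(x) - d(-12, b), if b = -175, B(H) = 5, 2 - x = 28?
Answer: -2020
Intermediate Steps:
x = -26 (x = 2 - 1*28 = 2 - 28 = -26)
d(z, s) = s*z
R(N) = 80 (R(N) = 75 + 5 = 80)
R(x) - d(-12, b) = 80 - (-175)*(-12) = 80 - 1*2100 = 80 - 2100 = -2020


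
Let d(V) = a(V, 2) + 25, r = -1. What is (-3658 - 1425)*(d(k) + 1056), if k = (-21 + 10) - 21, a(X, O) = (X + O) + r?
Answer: -5337150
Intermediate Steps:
a(X, O) = -1 + O + X (a(X, O) = (X + O) - 1 = (O + X) - 1 = -1 + O + X)
k = -32 (k = -11 - 21 = -32)
d(V) = 26 + V (d(V) = (-1 + 2 + V) + 25 = (1 + V) + 25 = 26 + V)
(-3658 - 1425)*(d(k) + 1056) = (-3658 - 1425)*((26 - 32) + 1056) = -5083*(-6 + 1056) = -5083*1050 = -5337150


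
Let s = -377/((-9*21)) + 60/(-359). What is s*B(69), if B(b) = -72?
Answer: -992024/7539 ≈ -131.59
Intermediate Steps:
s = 124003/67851 (s = -377/(-189) + 60*(-1/359) = -377*(-1/189) - 60/359 = 377/189 - 60/359 = 124003/67851 ≈ 1.8276)
s*B(69) = (124003/67851)*(-72) = -992024/7539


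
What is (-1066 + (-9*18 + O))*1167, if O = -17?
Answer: -1452915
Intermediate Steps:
(-1066 + (-9*18 + O))*1167 = (-1066 + (-9*18 - 17))*1167 = (-1066 + (-162 - 17))*1167 = (-1066 - 179)*1167 = -1245*1167 = -1452915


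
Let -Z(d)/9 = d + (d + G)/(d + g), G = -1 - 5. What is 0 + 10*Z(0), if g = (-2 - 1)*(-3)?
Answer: 60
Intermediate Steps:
g = 9 (g = -3*(-3) = 9)
G = -6
Z(d) = -9*d - 9*(-6 + d)/(9 + d) (Z(d) = -9*(d + (d - 6)/(d + 9)) = -9*(d + (-6 + d)/(9 + d)) = -9*d - 9*(-6 + d)/(9 + d))
0 + 10*Z(0) = 0 + 10*(9*(6 - 1*0**2 - 10*0)/(9 + 0)) = 0 + 10*(9*(6 - 1*0 + 0)/9) = 0 + 10*(9*(1/9)*(6 + 0 + 0)) = 0 + 10*(9*(1/9)*6) = 0 + 10*6 = 0 + 60 = 60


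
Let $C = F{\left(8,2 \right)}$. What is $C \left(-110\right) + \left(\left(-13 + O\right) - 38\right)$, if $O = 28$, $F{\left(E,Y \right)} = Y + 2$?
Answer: $-463$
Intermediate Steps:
$F{\left(E,Y \right)} = 2 + Y$
$C = 4$ ($C = 2 + 2 = 4$)
$C \left(-110\right) + \left(\left(-13 + O\right) - 38\right) = 4 \left(-110\right) + \left(\left(-13 + 28\right) - 38\right) = -440 + \left(15 - 38\right) = -440 - 23 = -463$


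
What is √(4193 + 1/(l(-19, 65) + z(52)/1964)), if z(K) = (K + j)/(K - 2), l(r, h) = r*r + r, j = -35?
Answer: √4729342780498673977/33584417 ≈ 64.753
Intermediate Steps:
l(r, h) = r + r² (l(r, h) = r² + r = r + r²)
z(K) = (-35 + K)/(-2 + K) (z(K) = (K - 35)/(K - 2) = (-35 + K)/(-2 + K))
√(4193 + 1/(l(-19, 65) + z(52)/1964)) = √(4193 + 1/(-19*(1 - 19) + ((-35 + 52)/(-2 + 52))/1964)) = √(4193 + 1/(-19*(-18) + (17/50)*(1/1964))) = √(4193 + 1/(342 + ((1/50)*17)*(1/1964))) = √(4193 + 1/(342 + (17/50)*(1/1964))) = √(4193 + 1/(342 + 17/98200)) = √(4193 + 1/(33584417/98200)) = √(4193 + 98200/33584417) = √(140819558681/33584417) = √4729342780498673977/33584417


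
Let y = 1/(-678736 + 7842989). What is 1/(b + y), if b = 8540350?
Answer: 7164253/61185228108551 ≈ 1.1709e-7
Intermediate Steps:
y = 1/7164253 ≈ 1.3958e-7
1/(b + y) = 1/(8540350 + 1/7164253) = 1/(61185228108551/7164253) = 7164253/61185228108551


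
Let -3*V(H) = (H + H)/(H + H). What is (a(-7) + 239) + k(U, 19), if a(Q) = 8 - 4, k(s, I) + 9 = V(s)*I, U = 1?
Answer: 683/3 ≈ 227.67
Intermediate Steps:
V(H) = -⅓ (V(H) = -(H + H)/(3*(H + H)) = -2*H/(3*(2*H)) = -2*H*1/(2*H)/3 = -⅓*1 = -⅓)
k(s, I) = -9 - I/3
a(Q) = 4
(a(-7) + 239) + k(U, 19) = (4 + 239) + (-9 - ⅓*19) = 243 + (-9 - 19/3) = 243 - 46/3 = 683/3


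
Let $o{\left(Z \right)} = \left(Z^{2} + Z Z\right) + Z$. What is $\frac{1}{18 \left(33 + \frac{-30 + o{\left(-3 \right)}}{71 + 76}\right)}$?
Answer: $\frac{49}{29016} \approx 0.0016887$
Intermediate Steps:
$o{\left(Z \right)} = Z + 2 Z^{2}$ ($o{\left(Z \right)} = \left(Z^{2} + Z^{2}\right) + Z = 2 Z^{2} + Z = Z + 2 Z^{2}$)
$\frac{1}{18 \left(33 + \frac{-30 + o{\left(-3 \right)}}{71 + 76}\right)} = \frac{1}{18 \left(33 + \frac{-30 - 3 \left(1 + 2 \left(-3\right)\right)}{71 + 76}\right)} = \frac{1}{18 \left(33 + \frac{-30 - 3 \left(1 - 6\right)}{147}\right)} = \frac{1}{18 \left(33 + \left(-30 - -15\right) \frac{1}{147}\right)} = \frac{1}{18 \left(33 + \left(-30 + 15\right) \frac{1}{147}\right)} = \frac{1}{18 \left(33 - \frac{5}{49}\right)} = \frac{1}{18 \cdot \frac{1612}{49}} = \frac{1}{\frac{29016}{49}} = \frac{49}{29016}$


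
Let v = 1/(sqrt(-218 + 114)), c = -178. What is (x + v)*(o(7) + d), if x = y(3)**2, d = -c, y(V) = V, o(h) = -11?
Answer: 1503 - 167*I*sqrt(26)/52 ≈ 1503.0 - 16.376*I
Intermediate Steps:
d = 178 (d = -1*(-178) = 178)
v = -I*sqrt(26)/52 (v = 1/(sqrt(-104)) = 1/(2*I*sqrt(26)) = -I*sqrt(26)/52 ≈ -0.098058*I)
x = 9 (x = 3**2 = 9)
(x + v)*(o(7) + d) = (9 - I*sqrt(26)/52)*(-11 + 178) = (9 - I*sqrt(26)/52)*167 = 1503 - 167*I*sqrt(26)/52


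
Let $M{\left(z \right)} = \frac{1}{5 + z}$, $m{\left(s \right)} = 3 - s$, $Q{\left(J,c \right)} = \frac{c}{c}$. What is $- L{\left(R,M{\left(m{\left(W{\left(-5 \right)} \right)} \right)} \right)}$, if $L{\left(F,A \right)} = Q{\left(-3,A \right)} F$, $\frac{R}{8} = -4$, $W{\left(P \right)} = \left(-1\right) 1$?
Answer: $32$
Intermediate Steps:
$W{\left(P \right)} = -1$
$Q{\left(J,c \right)} = 1$
$R = -32$ ($R = 8 \left(-4\right) = -32$)
$L{\left(F,A \right)} = F$ ($L{\left(F,A \right)} = 1 F = F$)
$- L{\left(R,M{\left(m{\left(W{\left(-5 \right)} \right)} \right)} \right)} = \left(-1\right) \left(-32\right) = 32$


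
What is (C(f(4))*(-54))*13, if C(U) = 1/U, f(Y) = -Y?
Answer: 351/2 ≈ 175.50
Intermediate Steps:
(C(f(4))*(-54))*13 = (-54/(-1*4))*13 = (-54/(-4))*13 = -¼*(-54)*13 = (27/2)*13 = 351/2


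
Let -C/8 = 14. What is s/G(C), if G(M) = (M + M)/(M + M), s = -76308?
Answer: -76308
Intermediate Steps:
C = -112 (C = -8*14 = -112)
G(M) = 1 (G(M) = (2*M)/((2*M)) = (2*M)*(1/(2*M)) = 1)
s/G(C) = -76308/1 = -76308*1 = -76308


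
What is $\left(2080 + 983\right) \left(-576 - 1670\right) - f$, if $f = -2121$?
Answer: $-6877377$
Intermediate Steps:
$\left(2080 + 983\right) \left(-576 - 1670\right) - f = \left(2080 + 983\right) \left(-576 - 1670\right) - -2121 = 3063 \left(-2246\right) + 2121 = -6879498 + 2121 = -6877377$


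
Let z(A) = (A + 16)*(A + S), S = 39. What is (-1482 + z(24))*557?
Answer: 578166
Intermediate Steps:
z(A) = (16 + A)*(39 + A) (z(A) = (A + 16)*(A + 39) = (16 + A)*(39 + A))
(-1482 + z(24))*557 = (-1482 + (624 + 24² + 55*24))*557 = (-1482 + (624 + 576 + 1320))*557 = (-1482 + 2520)*557 = 1038*557 = 578166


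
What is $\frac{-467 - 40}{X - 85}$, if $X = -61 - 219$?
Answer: $\frac{507}{365} \approx 1.389$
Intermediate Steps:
$X = -280$
$\frac{-467 - 40}{X - 85} = \frac{-467 - 40}{-280 - 85} = - \frac{507}{-365} = \left(-507\right) \left(- \frac{1}{365}\right) = \frac{507}{365}$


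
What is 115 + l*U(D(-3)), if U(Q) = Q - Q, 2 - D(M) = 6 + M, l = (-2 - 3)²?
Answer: 115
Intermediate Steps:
l = 25 (l = (-5)² = 25)
D(M) = -4 - M (D(M) = 2 - (6 + M) = 2 + (-6 - M) = -4 - M)
U(Q) = 0
115 + l*U(D(-3)) = 115 + 25*0 = 115 + 0 = 115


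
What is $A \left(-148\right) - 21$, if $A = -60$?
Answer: $8859$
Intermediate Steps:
$A \left(-148\right) - 21 = \left(-60\right) \left(-148\right) - 21 = 8880 - 21 = 8859$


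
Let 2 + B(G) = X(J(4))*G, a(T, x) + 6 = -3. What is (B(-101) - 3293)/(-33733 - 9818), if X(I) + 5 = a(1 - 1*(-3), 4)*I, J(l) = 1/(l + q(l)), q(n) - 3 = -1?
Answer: 1759/29034 ≈ 0.060584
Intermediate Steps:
q(n) = 2 (q(n) = 3 - 1 = 2)
a(T, x) = -9 (a(T, x) = -6 - 3 = -9)
J(l) = 1/(2 + l) (J(l) = 1/(l + 2) = 1/(2 + l))
X(I) = -5 - 9*I
B(G) = -2 - 13*G/2 (B(G) = -2 + (-5 - 9/(2 + 4))*G = -2 + (-5 - 9/6)*G = -2 + (-5 - 9*⅙)*G = -2 + (-5 - 3/2)*G = -2 - 13*G/2)
(B(-101) - 3293)/(-33733 - 9818) = ((-2 - 13/2*(-101)) - 3293)/(-33733 - 9818) = ((-2 + 1313/2) - 3293)/(-43551) = (1309/2 - 3293)*(-1/43551) = -5277/2*(-1/43551) = 1759/29034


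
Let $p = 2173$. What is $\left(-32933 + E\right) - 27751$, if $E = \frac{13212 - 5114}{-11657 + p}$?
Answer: $- \frac{287767577}{4742} \approx -60685.0$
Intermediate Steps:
$E = - \frac{4049}{4742}$ ($E = \frac{13212 - 5114}{-11657 + 2173} = \frac{8098}{-9484} = 8098 \left(- \frac{1}{9484}\right) = - \frac{4049}{4742} \approx -0.85386$)
$\left(-32933 + E\right) - 27751 = \left(-32933 - \frac{4049}{4742}\right) - 27751 = - \frac{156172335}{4742} - 27751 = - \frac{287767577}{4742}$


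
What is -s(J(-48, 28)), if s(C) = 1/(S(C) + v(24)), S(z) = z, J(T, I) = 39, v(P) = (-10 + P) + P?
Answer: -1/77 ≈ -0.012987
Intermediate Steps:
v(P) = -10 + 2*P
s(C) = 1/(38 + C) (s(C) = 1/(C + (-10 + 2*24)) = 1/(C + (-10 + 48)) = 1/(C + 38) = 1/(38 + C))
-s(J(-48, 28)) = -1/(38 + 39) = -1/77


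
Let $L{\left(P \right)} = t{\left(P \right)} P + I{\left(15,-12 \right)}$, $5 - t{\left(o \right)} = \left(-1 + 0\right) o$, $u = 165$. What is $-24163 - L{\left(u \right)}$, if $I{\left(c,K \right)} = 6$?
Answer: $-52219$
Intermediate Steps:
$t{\left(o \right)} = 5 + o$ ($t{\left(o \right)} = 5 - \left(-1 + 0\right) o = 5 - - o = 5 + o$)
$L{\left(P \right)} = 6 + P \left(5 + P\right)$ ($L{\left(P \right)} = \left(5 + P\right) P + 6 = P \left(5 + P\right) + 6 = 6 + P \left(5 + P\right)$)
$-24163 - L{\left(u \right)} = -24163 - \left(6 + 165 \left(5 + 165\right)\right) = -24163 - \left(6 + 165 \cdot 170\right) = -24163 - \left(6 + 28050\right) = -24163 - 28056 = -52219$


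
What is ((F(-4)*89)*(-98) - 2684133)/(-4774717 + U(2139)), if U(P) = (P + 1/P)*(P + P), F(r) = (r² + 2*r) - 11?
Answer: -2657967/4375927 ≈ -0.60741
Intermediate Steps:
F(r) = -11 + r² + 2*r
U(P) = 2*P*(P + 1/P) (U(P) = (P + 1/P)*(2*P) = 2*P*(P + 1/P))
((F(-4)*89)*(-98) - 2684133)/(-4774717 + U(2139)) = (((-11 + (-4)² + 2*(-4))*89)*(-98) - 2684133)/(-4774717 + (2 + 2*2139²)) = (((-11 + 16 - 8)*89)*(-98) - 2684133)/(-4774717 + (2 + 2*4575321)) = (-3*89*(-98) - 2684133)/(-4774717 + (2 + 9150642)) = (-267*(-98) - 2684133)/(-4774717 + 9150644) = (26166 - 2684133)/4375927 = -2657967*1/4375927 = -2657967/4375927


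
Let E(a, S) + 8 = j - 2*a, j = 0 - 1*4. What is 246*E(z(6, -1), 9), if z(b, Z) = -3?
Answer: -1476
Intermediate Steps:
j = -4 (j = 0 - 4 = -4)
E(a, S) = -12 - 2*a (E(a, S) = -8 + (-4 - 2*a) = -12 - 2*a)
246*E(z(6, -1), 9) = 246*(-12 - 2*(-3)) = 246*(-12 + 6) = 246*(-6) = -1476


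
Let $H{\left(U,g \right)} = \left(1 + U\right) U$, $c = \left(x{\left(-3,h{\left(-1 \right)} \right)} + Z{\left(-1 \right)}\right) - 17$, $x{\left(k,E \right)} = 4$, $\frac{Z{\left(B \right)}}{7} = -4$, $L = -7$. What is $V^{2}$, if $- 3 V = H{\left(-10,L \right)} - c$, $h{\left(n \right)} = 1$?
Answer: $\frac{17161}{9} \approx 1906.8$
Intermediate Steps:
$Z{\left(B \right)} = -28$ ($Z{\left(B \right)} = 7 \left(-4\right) = -28$)
$c = -41$ ($c = \left(4 - 28\right) - 17 = -24 - 17 = -41$)
$H{\left(U,g \right)} = U \left(1 + U\right)$
$V = - \frac{131}{3}$ ($V = - \frac{- 10 \left(1 - 10\right) - -41}{3} = - \frac{\left(-10\right) \left(-9\right) + 41}{3} = - \frac{90 + 41}{3} = \left(- \frac{1}{3}\right) 131 = - \frac{131}{3} \approx -43.667$)
$V^{2} = \left(- \frac{131}{3}\right)^{2} = \frac{17161}{9}$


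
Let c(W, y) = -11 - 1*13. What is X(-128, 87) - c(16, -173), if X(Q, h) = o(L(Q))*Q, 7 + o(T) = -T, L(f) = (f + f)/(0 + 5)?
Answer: -28168/5 ≈ -5633.6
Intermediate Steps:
c(W, y) = -24 (c(W, y) = -11 - 13 = -24)
L(f) = 2*f/5 (L(f) = (2*f)/5 = (2*f)*(⅕) = 2*f/5)
o(T) = -7 - T
X(Q, h) = Q*(-7 - 2*Q/5) (X(Q, h) = (-7 - 2*Q/5)*Q = Q*(-7 - 2*Q/5))
X(-128, 87) - c(16, -173) = -⅕*(-128)*(35 + 2*(-128)) - 1*(-24) = -⅕*(-128)*(35 - 256) + 24 = -⅕*(-128)*(-221) + 24 = -28288/5 + 24 = -28168/5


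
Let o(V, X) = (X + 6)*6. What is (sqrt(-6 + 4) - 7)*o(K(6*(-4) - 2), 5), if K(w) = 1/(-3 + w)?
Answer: -462 + 66*I*sqrt(2) ≈ -462.0 + 93.338*I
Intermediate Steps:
o(V, X) = 36 + 6*X (o(V, X) = (6 + X)*6 = 36 + 6*X)
(sqrt(-6 + 4) - 7)*o(K(6*(-4) - 2), 5) = (sqrt(-6 + 4) - 7)*(36 + 6*5) = (sqrt(-2) - 7)*(36 + 30) = (I*sqrt(2) - 7)*66 = (-7 + I*sqrt(2))*66 = -462 + 66*I*sqrt(2)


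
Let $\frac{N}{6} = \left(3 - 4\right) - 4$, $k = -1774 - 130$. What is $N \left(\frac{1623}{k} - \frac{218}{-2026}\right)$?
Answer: $\frac{21548445}{964376} \approx 22.344$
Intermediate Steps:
$k = -1904$
$N = -30$ ($N = 6 \left(\left(3 - 4\right) - 4\right) = 6 \left(-1 - 4\right) = 6 \left(-5\right) = -30$)
$N \left(\frac{1623}{k} - \frac{218}{-2026}\right) = - 30 \left(\frac{1623}{-1904} - \frac{218}{-2026}\right) = - 30 \left(1623 \left(- \frac{1}{1904}\right) - - \frac{109}{1013}\right) = - 30 \left(- \frac{1623}{1904} + \frac{109}{1013}\right) = \left(-30\right) \left(- \frac{1436563}{1928752}\right) = \frac{21548445}{964376}$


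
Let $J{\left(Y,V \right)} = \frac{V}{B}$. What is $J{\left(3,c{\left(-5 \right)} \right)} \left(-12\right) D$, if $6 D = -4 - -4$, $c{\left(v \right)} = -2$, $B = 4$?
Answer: $0$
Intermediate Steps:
$J{\left(Y,V \right)} = \frac{V}{4}$
$D = 0$ ($D = \frac{-4 - -4}{6} = \frac{-4 + 4}{6} = \frac{1}{6} \cdot 0 = 0$)
$J{\left(3,c{\left(-5 \right)} \right)} \left(-12\right) D = \frac{1}{4} \left(-2\right) \left(-12\right) 0 = \left(- \frac{1}{2}\right) \left(-12\right) 0 = 6 \cdot 0 = 0$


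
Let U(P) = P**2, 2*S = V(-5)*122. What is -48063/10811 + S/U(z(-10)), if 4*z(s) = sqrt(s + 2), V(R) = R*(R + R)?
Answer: -65995163/10811 ≈ -6104.4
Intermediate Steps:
V(R) = 2*R**2 (V(R) = R*(2*R) = 2*R**2)
z(s) = sqrt(2 + s)/4 (z(s) = sqrt(s + 2)/4 = sqrt(2 + s)/4)
S = 3050 (S = ((2*(-5)**2)*122)/2 = ((2*25)*122)/2 = (50*122)/2 = (1/2)*6100 = 3050)
-48063/10811 + S/U(z(-10)) = -48063/10811 + 3050/((sqrt(2 - 10)/4)**2) = -48063*1/10811 + 3050/((sqrt(-8)/4)**2) = -48063/10811 + 3050/(((2*I*sqrt(2))/4)**2) = -48063/10811 + 3050/((I*sqrt(2)/2)**2) = -48063/10811 + 3050/(-1/2) = -48063/10811 + 3050*(-2) = -48063/10811 - 6100 = -65995163/10811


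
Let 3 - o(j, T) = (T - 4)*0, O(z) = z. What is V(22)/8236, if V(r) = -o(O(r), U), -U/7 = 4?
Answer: -3/8236 ≈ -0.00036425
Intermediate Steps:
U = -28 (U = -7*4 = -28)
o(j, T) = 3 (o(j, T) = 3 - (T - 4)*0 = 3 - (-4 + T)*0 = 3 - 1*0 = 3 + 0 = 3)
V(r) = -3 (V(r) = -1*3 = -3)
V(22)/8236 = -3/8236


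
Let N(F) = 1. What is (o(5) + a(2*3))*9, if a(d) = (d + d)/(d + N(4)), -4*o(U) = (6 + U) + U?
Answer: -144/7 ≈ -20.571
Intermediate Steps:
o(U) = -3/2 - U/2 (o(U) = -((6 + U) + U)/4 = -(6 + 2*U)/4 = -3/2 - U/2)
a(d) = 2*d/(1 + d) (a(d) = (d + d)/(d + 1) = (2*d)/(1 + d) = 2*d/(1 + d))
(o(5) + a(2*3))*9 = ((-3/2 - ½*5) + 2*(2*3)/(1 + 2*3))*9 = ((-3/2 - 5/2) + 2*6/(1 + 6))*9 = (-4 + 2*6/7)*9 = (-4 + 2*6*(⅐))*9 = (-4 + 12/7)*9 = -16/7*9 = -144/7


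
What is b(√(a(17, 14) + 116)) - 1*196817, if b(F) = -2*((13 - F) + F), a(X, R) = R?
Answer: -196843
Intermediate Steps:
b(F) = -26 (b(F) = -2*13 = -26)
b(√(a(17, 14) + 116)) - 1*196817 = -26 - 1*196817 = -26 - 196817 = -196843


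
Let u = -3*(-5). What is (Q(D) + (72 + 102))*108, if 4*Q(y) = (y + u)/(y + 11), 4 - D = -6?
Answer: 131769/7 ≈ 18824.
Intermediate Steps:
D = 10 (D = 4 - 1*(-6) = 4 + 6 = 10)
u = 15
Q(y) = (15 + y)/(4*(11 + y)) (Q(y) = ((y + 15)/(y + 11))/4 = ((15 + y)/(11 + y))/4 = (15 + y)/(4*(11 + y)))
(Q(D) + (72 + 102))*108 = ((15 + 10)/(4*(11 + 10)) + (72 + 102))*108 = ((1/4)*25/21 + 174)*108 = ((1/4)*(1/21)*25 + 174)*108 = (25/84 + 174)*108 = (14641/84)*108 = 131769/7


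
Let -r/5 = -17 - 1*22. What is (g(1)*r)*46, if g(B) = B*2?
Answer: 17940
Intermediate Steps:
r = 195 (r = -5*(-17 - 1*22) = -5*(-17 - 22) = -5*(-39) = 195)
g(B) = 2*B
(g(1)*r)*46 = ((2*1)*195)*46 = (2*195)*46 = 390*46 = 17940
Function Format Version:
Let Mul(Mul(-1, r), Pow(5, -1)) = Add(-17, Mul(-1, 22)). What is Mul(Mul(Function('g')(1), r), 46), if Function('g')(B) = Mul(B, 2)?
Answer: 17940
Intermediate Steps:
r = 195 (r = Mul(-5, Add(-17, Mul(-1, 22))) = Mul(-5, Add(-17, -22)) = Mul(-5, -39) = 195)
Function('g')(B) = Mul(2, B)
Mul(Mul(Function('g')(1), r), 46) = Mul(Mul(Mul(2, 1), 195), 46) = Mul(Mul(2, 195), 46) = Mul(390, 46) = 17940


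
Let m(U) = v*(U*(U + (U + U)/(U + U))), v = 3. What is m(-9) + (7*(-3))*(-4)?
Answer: 300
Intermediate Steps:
m(U) = 3*U*(1 + U) (m(U) = 3*(U*(U + (U + U)/(U + U))) = 3*(U*(U + (2*U)/((2*U)))) = 3*(U*(U + (2*U)*(1/(2*U)))) = 3*(U*(U + 1)) = 3*(U*(1 + U)) = 3*U*(1 + U))
m(-9) + (7*(-3))*(-4) = 3*(-9)*(1 - 9) + (7*(-3))*(-4) = 3*(-9)*(-8) - 21*(-4) = 216 + 84 = 300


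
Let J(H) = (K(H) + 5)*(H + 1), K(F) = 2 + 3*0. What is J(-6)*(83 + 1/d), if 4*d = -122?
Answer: -177135/61 ≈ -2903.9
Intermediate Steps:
d = -61/2 (d = (¼)*(-122) = -61/2 ≈ -30.500)
K(F) = 2 (K(F) = 2 + 0 = 2)
J(H) = 7 + 7*H (J(H) = (2 + 5)*(H + 1) = 7*(1 + H) = 7 + 7*H)
J(-6)*(83 + 1/d) = (7 + 7*(-6))*(83 + 1/(-61/2)) = (7 - 42)*(83 - 2/61) = -35*5061/61 = -177135/61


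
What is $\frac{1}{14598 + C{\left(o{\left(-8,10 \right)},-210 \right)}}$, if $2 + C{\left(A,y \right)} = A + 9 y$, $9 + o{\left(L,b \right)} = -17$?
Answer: $\frac{1}{12680} \approx 7.8864 \cdot 10^{-5}$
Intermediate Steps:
$o{\left(L,b \right)} = -26$ ($o{\left(L,b \right)} = -9 - 17 = -26$)
$C{\left(A,y \right)} = -2 + A + 9 y$ ($C{\left(A,y \right)} = -2 + \left(A + 9 y\right) = -2 + A + 9 y$)
$\frac{1}{14598 + C{\left(o{\left(-8,10 \right)},-210 \right)}} = \frac{1}{14598 - 1918} = \frac{1}{12680}$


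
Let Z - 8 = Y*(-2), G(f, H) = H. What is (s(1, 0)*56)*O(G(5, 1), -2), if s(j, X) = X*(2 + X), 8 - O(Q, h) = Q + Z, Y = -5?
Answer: 0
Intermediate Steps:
Z = 18 (Z = 8 - 5*(-2) = 8 + 10 = 18)
O(Q, h) = -10 - Q (O(Q, h) = 8 - (Q + 18) = 8 - (18 + Q) = 8 + (-18 - Q) = -10 - Q)
(s(1, 0)*56)*O(G(5, 1), -2) = ((0*(2 + 0))*56)*(-10 - 1*1) = ((0*2)*56)*(-10 - 1) = (0*56)*(-11) = 0*(-11) = 0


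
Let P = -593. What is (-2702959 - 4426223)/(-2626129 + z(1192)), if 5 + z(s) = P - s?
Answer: 2376394/875973 ≈ 2.7129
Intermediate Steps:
z(s) = -598 - s (z(s) = -5 + (-593 - s) = -598 - s)
(-2702959 - 4426223)/(-2626129 + z(1192)) = (-2702959 - 4426223)/(-2626129 + (-598 - 1*1192)) = -7129182/(-2626129 + (-598 - 1192)) = -7129182/(-2626129 - 1790) = -7129182/(-2627919) = -7129182*(-1/2627919) = 2376394/875973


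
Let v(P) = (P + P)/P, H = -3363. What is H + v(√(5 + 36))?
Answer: -3361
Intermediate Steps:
v(P) = 2 (v(P) = (2*P)/P = 2)
H + v(√(5 + 36)) = -3363 + 2 = -3361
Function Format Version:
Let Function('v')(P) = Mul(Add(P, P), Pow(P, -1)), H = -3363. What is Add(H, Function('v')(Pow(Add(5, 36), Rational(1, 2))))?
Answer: -3361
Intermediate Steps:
Function('v')(P) = 2 (Function('v')(P) = Mul(Mul(2, P), Pow(P, -1)) = 2)
Add(H, Function('v')(Pow(Add(5, 36), Rational(1, 2)))) = Add(-3363, 2) = -3361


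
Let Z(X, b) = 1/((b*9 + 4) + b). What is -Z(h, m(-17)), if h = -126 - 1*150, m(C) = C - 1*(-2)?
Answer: 1/146 ≈ 0.0068493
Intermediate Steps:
m(C) = 2 + C (m(C) = C + 2 = 2 + C)
h = -276 (h = -126 - 150 = -276)
Z(X, b) = 1/(4 + 10*b) (Z(X, b) = 1/((9*b + 4) + b) = 1/((4 + 9*b) + b) = 1/(4 + 10*b))
-Z(h, m(-17)) = -1/(2*(2 + 5*(2 - 17))) = -1/(2*(2 + 5*(-15))) = -1/(2*(2 - 75)) = -1/(2*(-73)) = -(-1)/(2*73) = -1*(-1/146) = 1/146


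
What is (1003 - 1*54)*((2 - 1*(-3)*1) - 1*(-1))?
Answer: 5694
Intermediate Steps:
(1003 - 1*54)*((2 - 1*(-3)*1) - 1*(-1)) = (1003 - 54)*((2 + 3*1) + 1) = 949*((2 + 3) + 1) = 949*(5 + 1) = 949*6 = 5694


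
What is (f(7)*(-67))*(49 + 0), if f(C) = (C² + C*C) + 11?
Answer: -357847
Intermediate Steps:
f(C) = 11 + 2*C² (f(C) = (C² + C²) + 11 = 2*C² + 11 = 11 + 2*C²)
(f(7)*(-67))*(49 + 0) = ((11 + 2*7²)*(-67))*(49 + 0) = ((11 + 2*49)*(-67))*49 = ((11 + 98)*(-67))*49 = (109*(-67))*49 = -7303*49 = -357847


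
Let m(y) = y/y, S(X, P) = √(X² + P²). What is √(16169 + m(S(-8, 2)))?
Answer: 7*√330 ≈ 127.16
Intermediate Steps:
S(X, P) = √(P² + X²)
m(y) = 1
√(16169 + m(S(-8, 2))) = √(16169 + 1) = √16170 = 7*√330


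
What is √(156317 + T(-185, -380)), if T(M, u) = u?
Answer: √155937 ≈ 394.89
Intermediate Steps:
√(156317 + T(-185, -380)) = √(156317 - 380) = √155937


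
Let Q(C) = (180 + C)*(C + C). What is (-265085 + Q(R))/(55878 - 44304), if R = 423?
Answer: 245053/11574 ≈ 21.173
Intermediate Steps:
Q(C) = 2*C*(180 + C) (Q(C) = (180 + C)*(2*C) = 2*C*(180 + C))
(-265085 + Q(R))/(55878 - 44304) = (-265085 + 2*423*(180 + 423))/(55878 - 44304) = (-265085 + 2*423*603)/11574 = (-265085 + 510138)*(1/11574) = 245053*(1/11574) = 245053/11574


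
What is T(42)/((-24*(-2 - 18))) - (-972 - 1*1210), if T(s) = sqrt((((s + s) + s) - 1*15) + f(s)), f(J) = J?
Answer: 2182 + sqrt(17)/160 ≈ 2182.0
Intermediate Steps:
T(s) = sqrt(-15 + 4*s) (T(s) = sqrt((((s + s) + s) - 1*15) + s) = sqrt(((2*s + s) - 15) + s) = sqrt((3*s - 15) + s) = sqrt((-15 + 3*s) + s) = sqrt(-15 + 4*s))
T(42)/((-24*(-2 - 18))) - (-972 - 1*1210) = sqrt(-15 + 4*42)/((-24*(-2 - 18))) - (-972 - 1*1210) = sqrt(-15 + 168)/((-24*(-20))) - (-972 - 1210) = sqrt(153)/480 - 1*(-2182) = (3*sqrt(17))*(1/480) + 2182 = sqrt(17)/160 + 2182 = 2182 + sqrt(17)/160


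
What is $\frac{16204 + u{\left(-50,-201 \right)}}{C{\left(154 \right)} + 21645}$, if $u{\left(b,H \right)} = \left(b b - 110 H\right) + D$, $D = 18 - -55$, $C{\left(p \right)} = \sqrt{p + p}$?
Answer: $\frac{884999115}{468505717} - \frac{81774 \sqrt{77}}{468505717} \approx 1.8875$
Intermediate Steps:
$C{\left(p \right)} = \sqrt{2} \sqrt{p}$ ($C{\left(p \right)} = \sqrt{2 p} = \sqrt{2} \sqrt{p}$)
$D = 73$ ($D = 18 + 55 = 73$)
$u{\left(b,H \right)} = 73 + b^{2} - 110 H$ ($u{\left(b,H \right)} = \left(b b - 110 H\right) + 73 = \left(b^{2} - 110 H\right) + 73 = 73 + b^{2} - 110 H$)
$\frac{16204 + u{\left(-50,-201 \right)}}{C{\left(154 \right)} + 21645} = \frac{16204 + \left(73 + \left(-50\right)^{2} - -22110\right)}{\sqrt{2} \sqrt{154} + 21645} = \frac{16204 + \left(73 + 2500 + 22110\right)}{2 \sqrt{77} + 21645} = \frac{16204 + 24683}{21645 + 2 \sqrt{77}} = \frac{40887}{21645 + 2 \sqrt{77}}$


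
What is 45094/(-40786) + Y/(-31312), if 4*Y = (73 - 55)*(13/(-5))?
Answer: -7057530659/6385456160 ≈ -1.1053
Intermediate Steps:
Y = -117/10 (Y = ((73 - 55)*(13/(-5)))/4 = (18*(-⅕*13))/4 = (18*(-13/5))/4 = (¼)*(-234/5) = -117/10 ≈ -11.700)
45094/(-40786) + Y/(-31312) = 45094/(-40786) - 117/10/(-31312) = 45094*(-1/40786) - 117/10*(-1/31312) = -22547/20393 + 117/313120 = -7057530659/6385456160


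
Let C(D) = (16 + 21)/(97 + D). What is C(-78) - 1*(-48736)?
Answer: 926021/19 ≈ 48738.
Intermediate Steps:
C(D) = 37/(97 + D)
C(-78) - 1*(-48736) = 37/(97 - 78) - 1*(-48736) = 37/19 + 48736 = 926021/19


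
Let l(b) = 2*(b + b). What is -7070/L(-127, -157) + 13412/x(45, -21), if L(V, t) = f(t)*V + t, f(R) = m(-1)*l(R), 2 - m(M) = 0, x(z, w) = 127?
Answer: 61039182/578231 ≈ 105.56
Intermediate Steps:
l(b) = 4*b (l(b) = 2*(2*b) = 4*b)
m(M) = 2 (m(M) = 2 - 1*0 = 2 + 0 = 2)
f(R) = 8*R (f(R) = 2*(4*R) = 8*R)
L(V, t) = t + 8*V*t (L(V, t) = (8*t)*V + t = 8*V*t + t = t + 8*V*t)
-7070/L(-127, -157) + 13412/x(45, -21) = -7070*(-1/(157*(1 + 8*(-127)))) + 13412/127 = -7070*(-1/(157*(1 - 1016))) + 13412*(1/127) = -7070/((-157*(-1015))) + 13412/127 = -7070/159355 + 13412/127 = -7070*1/159355 + 13412/127 = -202/4553 + 13412/127 = 61039182/578231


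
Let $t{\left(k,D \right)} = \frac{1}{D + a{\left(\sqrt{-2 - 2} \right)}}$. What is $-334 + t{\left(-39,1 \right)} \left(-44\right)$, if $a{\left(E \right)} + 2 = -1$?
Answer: $-312$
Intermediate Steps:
$a{\left(E \right)} = -3$ ($a{\left(E \right)} = -2 - 1 = -3$)
$t{\left(k,D \right)} = \frac{1}{-3 + D}$ ($t{\left(k,D \right)} = \frac{1}{D - 3} = \frac{1}{-3 + D}$)
$-334 + t{\left(-39,1 \right)} \left(-44\right) = -334 + \frac{1}{-3 + 1} \left(-44\right) = -334 + \frac{1}{-2} \left(-44\right) = -334 - -22 = -334 + 22 = -312$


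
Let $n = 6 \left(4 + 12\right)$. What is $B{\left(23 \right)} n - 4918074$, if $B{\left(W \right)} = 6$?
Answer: $-4917498$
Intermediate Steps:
$n = 96$ ($n = 6 \cdot 16 = 96$)
$B{\left(23 \right)} n - 4918074 = 6 \cdot 96 - 4918074 = 576 - 4918074 = -4917498$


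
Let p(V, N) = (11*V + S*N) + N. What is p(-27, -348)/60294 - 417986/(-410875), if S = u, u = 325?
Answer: -7177642997/8257765750 ≈ -0.86920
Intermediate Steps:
S = 325
p(V, N) = 11*V + 326*N (p(V, N) = (11*V + 325*N) + N = 11*V + 326*N)
p(-27, -348)/60294 - 417986/(-410875) = (11*(-27) + 326*(-348))/60294 - 417986/(-410875) = (-297 - 113448)*(1/60294) - 417986*(-1/410875) = -113745*1/60294 + 417986/410875 = -37915/20098 + 417986/410875 = -7177642997/8257765750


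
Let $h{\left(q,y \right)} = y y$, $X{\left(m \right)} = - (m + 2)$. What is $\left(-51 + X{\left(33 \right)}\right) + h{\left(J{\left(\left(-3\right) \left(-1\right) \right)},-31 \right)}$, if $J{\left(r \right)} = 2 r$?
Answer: $875$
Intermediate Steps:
$X{\left(m \right)} = -2 - m$ ($X{\left(m \right)} = - (2 + m) = -2 - m$)
$h{\left(q,y \right)} = y^{2}$
$\left(-51 + X{\left(33 \right)}\right) + h{\left(J{\left(\left(-3\right) \left(-1\right) \right)},-31 \right)} = \left(-51 - 35\right) + \left(-31\right)^{2} = \left(-51 - 35\right) + 961 = -86 + 961 = 875$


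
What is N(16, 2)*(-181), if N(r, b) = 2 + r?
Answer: -3258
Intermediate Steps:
N(16, 2)*(-181) = (2 + 16)*(-181) = 18*(-181) = -3258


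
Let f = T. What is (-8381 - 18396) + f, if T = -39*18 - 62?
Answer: -27541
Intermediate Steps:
T = -764 (T = -702 - 62 = -764)
f = -764
(-8381 - 18396) + f = (-8381 - 18396) - 764 = -26777 - 764 = -27541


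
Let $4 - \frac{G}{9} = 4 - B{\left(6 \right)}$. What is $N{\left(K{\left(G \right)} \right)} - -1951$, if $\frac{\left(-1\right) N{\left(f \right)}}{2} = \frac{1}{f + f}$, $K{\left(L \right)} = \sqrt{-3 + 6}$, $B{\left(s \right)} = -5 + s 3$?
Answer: $1951 - \frac{\sqrt{3}}{3} \approx 1950.4$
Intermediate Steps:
$B{\left(s \right)} = -5 + 3 s$
$G = 117$ ($G = 36 - 9 \left(4 - \left(-5 + 3 \cdot 6\right)\right) = 36 - 9 \left(4 - \left(-5 + 18\right)\right) = 36 - 9 \left(4 - 13\right) = 36 - -81 = 36 + 81 = 117$)
$K{\left(L \right)} = \sqrt{3}$
$N{\left(f \right)} = - \frac{1}{f}$ ($N{\left(f \right)} = - \frac{2}{f + f} = - \frac{2}{2 f} = - 2 \frac{1}{2 f} = - \frac{1}{f}$)
$N{\left(K{\left(G \right)} \right)} - -1951 = - \frac{1}{\sqrt{3}} - -1951 = - \frac{\sqrt{3}}{3} + 1951 = 1951 - \frac{\sqrt{3}}{3}$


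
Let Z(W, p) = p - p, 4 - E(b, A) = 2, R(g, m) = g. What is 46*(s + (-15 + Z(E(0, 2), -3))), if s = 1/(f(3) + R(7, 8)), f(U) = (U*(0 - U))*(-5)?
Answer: -17917/26 ≈ -689.12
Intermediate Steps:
E(b, A) = 2 (E(b, A) = 4 - 1*2 = 4 - 2 = 2)
f(U) = 5*U**2 (f(U) = (U*(-U))*(-5) = -U**2*(-5) = 5*U**2)
Z(W, p) = 0
s = 1/52 (s = 1/(5*3**2 + 7) = 1/(5*9 + 7) = 1/(45 + 7) = 1/52 ≈ 0.019231)
46*(s + (-15 + Z(E(0, 2), -3))) = 46*(1/52 + (-15 + 0)) = 46*(1/52 - 15) = 46*(-779/52) = -17917/26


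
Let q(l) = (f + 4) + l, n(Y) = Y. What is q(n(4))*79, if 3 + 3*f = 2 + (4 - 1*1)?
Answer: 2054/3 ≈ 684.67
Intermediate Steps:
f = ⅔ (f = -1 + (2 + (4 - 1*1))/3 = -1 + (2 + (4 - 1))/3 = -1 + (2 + 3)/3 = -1 + (⅓)*5 = -1 + 5/3 = ⅔ ≈ 0.66667)
q(l) = 14/3 + l (q(l) = (⅔ + 4) + l = 14/3 + l)
q(n(4))*79 = (14/3 + 4)*79 = (26/3)*79 = 2054/3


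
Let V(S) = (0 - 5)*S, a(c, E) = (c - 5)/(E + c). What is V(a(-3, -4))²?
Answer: 1600/49 ≈ 32.653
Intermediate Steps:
a(c, E) = (-5 + c)/(E + c)
V(S) = -5*S
V(a(-3, -4))² = (-5*(-5 - 3)/(-4 - 3))² = (-5*(-8)/(-7))² = (-(-5)*(-8)/7)² = (-5*8/7)² = (-40/7)² = 1600/49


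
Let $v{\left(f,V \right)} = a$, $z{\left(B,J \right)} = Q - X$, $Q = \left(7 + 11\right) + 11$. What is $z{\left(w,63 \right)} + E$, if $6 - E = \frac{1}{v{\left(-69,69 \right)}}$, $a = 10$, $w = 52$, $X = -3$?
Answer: $\frac{379}{10} \approx 37.9$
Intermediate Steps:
$Q = 29$ ($Q = 18 + 11 = 29$)
$z{\left(B,J \right)} = 32$ ($z{\left(B,J \right)} = 29 - -3 = 29 + 3 = 32$)
$v{\left(f,V \right)} = 10$
$E = \frac{59}{10}$ ($E = 6 - \frac{1}{10} = \frac{59}{10} \approx 5.9$)
$z{\left(w,63 \right)} + E = 32 + \frac{59}{10} = \frac{379}{10}$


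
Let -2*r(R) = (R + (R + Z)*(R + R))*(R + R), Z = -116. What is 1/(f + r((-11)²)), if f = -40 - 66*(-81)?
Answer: -1/155745 ≈ -6.4207e-6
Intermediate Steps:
r(R) = -R*(R + 2*R*(-116 + R)) (r(R) = -(R + (R - 116)*(R + R))*(R + R)/2 = -(R + (-116 + R)*(2*R))*2*R/2 = -(R + 2*R*(-116 + R))*2*R/2 = -R*(R + 2*R*(-116 + R)))
f = 5306 (f = -40 + 5346 = 5306)
1/(f + r((-11)²)) = 1/(5306 + ((-11)²)²*(231 - 2*(-11)²)) = 1/(5306 + 121²*(231 - 2*121)) = 1/(5306 + 14641*(231 - 242)) = 1/(5306 + 14641*(-11)) = 1/(5306 - 161051) = 1/(-155745) = -1/155745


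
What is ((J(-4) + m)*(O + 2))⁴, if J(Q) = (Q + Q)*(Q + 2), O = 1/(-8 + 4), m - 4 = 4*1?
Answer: 3111696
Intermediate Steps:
m = 8 (m = 4 + 4*1 = 4 + 4 = 8)
O = -¼ (O = 1/(-4) = -¼ ≈ -0.25000)
J(Q) = 2*Q*(2 + Q) (J(Q) = (2*Q)*(2 + Q) = 2*Q*(2 + Q))
((J(-4) + m)*(O + 2))⁴ = ((2*(-4)*(2 - 4) + 8)*(-¼ + 2))⁴ = ((2*(-4)*(-2) + 8)*(7/4))⁴ = ((16 + 8)*(7/4))⁴ = (24*(7/4))⁴ = 42⁴ = 3111696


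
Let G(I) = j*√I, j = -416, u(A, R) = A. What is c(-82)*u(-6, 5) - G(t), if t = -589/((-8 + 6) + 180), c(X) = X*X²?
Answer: 3308208 + 208*I*√104842/89 ≈ 3.3082e+6 + 756.73*I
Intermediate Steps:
c(X) = X³
t = -589/178 (t = -589/(-2 + 180) = -589/178 ≈ -3.3090)
G(I) = -416*√I
c(-82)*u(-6, 5) - G(t) = (-82)³*(-6) - (-416)*√(-589/178) = -551368*(-6) - (-416)*I*√104842/178 = 3308208 - (-208)*I*√104842/89 = 3308208 + 208*I*√104842/89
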